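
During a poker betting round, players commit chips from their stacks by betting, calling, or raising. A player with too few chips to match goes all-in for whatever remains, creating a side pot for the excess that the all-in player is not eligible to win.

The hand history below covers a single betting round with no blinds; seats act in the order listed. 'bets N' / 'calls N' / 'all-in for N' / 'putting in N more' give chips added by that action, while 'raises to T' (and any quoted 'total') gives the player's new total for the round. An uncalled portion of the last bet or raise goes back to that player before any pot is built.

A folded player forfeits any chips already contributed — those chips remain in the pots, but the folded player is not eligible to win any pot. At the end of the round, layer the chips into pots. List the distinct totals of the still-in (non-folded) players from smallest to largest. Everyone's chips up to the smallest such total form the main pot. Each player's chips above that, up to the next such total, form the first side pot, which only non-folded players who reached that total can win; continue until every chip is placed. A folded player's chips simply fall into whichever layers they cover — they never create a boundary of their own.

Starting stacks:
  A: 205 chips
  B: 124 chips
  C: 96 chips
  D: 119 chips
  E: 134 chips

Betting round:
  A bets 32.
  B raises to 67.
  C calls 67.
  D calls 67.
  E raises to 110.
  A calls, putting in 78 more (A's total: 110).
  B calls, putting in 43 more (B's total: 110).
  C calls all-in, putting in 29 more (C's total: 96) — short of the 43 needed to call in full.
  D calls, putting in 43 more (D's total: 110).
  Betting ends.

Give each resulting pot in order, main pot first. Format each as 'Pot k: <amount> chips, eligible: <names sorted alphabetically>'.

Contributions: A=110, B=110, C=96, D=110, E=110
Pot levels (distinct totals of non-folded players): 96, 110
Layer 1-96: 96 each from A, B, C, D, E = 96*5 = 480 chips; eligible A, B, C, D, E
Layer 97-110: 14 each from A, B, D, E = 14*4 = 56 chips; eligible A, B, D, E

Pot 1: 480 chips, eligible: A, B, C, D, E
Pot 2: 56 chips, eligible: A, B, D, E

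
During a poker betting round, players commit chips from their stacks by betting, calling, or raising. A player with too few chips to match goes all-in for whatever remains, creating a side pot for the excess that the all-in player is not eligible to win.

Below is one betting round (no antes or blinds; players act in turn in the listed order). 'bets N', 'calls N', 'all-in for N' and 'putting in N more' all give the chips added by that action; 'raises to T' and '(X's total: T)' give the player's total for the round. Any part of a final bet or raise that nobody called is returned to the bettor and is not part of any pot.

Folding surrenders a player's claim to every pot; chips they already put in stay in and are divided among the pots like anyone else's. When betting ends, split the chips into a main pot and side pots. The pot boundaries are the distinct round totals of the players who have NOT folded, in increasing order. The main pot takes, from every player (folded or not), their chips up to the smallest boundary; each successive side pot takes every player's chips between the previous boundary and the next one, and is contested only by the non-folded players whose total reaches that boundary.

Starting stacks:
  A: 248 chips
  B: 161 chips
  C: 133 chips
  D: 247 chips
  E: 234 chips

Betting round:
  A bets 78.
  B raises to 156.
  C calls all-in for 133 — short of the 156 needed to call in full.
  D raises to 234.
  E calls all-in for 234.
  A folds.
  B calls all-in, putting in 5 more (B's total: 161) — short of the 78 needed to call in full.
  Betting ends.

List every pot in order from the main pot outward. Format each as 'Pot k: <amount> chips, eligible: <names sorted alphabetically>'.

Pot 1: 610 chips, eligible: B, C, D, E
Pot 2: 84 chips, eligible: B, D, E
Pot 3: 146 chips, eligible: D, E

Derivation:
Contributions: A=78, B=161, C=133, D=234, E=234
Folded: A
Pot levels (distinct totals of non-folded players): 133, 161, 234
Layer 1-133: A 78 + B 133 + C 133 + D 133 + E 133 = 610 chips; eligible B, C, D, E
Layer 134-161: 28 each from B, D, E = 28*3 = 84 chips; eligible B, D, E
Layer 162-234: 73 each from D, E = 73*2 = 146 chips; eligible D, E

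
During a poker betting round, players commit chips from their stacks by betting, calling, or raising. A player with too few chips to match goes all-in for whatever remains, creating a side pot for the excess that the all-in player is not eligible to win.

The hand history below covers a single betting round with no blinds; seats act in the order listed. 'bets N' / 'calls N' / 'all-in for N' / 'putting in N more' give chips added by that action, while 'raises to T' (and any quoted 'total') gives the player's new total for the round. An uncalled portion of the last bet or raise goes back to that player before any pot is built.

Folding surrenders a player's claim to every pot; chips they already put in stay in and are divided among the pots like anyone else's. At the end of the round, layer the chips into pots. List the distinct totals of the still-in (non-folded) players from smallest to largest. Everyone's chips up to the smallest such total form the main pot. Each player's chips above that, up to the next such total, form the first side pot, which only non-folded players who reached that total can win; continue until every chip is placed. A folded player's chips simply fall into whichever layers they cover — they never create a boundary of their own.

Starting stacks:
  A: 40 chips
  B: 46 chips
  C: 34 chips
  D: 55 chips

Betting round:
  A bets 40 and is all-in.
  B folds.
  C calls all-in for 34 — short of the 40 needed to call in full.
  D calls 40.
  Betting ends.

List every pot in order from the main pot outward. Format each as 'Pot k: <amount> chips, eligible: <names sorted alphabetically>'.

Pot 1: 102 chips, eligible: A, C, D
Pot 2: 12 chips, eligible: A, D

Derivation:
Contributions: A=40, C=34, D=40
Folded: B
Pot levels (distinct totals of non-folded players): 34, 40
Layer 1-34: 34 each from A, C, D = 34*3 = 102 chips; eligible A, C, D
Layer 35-40: 6 each from A, D = 6*2 = 12 chips; eligible A, D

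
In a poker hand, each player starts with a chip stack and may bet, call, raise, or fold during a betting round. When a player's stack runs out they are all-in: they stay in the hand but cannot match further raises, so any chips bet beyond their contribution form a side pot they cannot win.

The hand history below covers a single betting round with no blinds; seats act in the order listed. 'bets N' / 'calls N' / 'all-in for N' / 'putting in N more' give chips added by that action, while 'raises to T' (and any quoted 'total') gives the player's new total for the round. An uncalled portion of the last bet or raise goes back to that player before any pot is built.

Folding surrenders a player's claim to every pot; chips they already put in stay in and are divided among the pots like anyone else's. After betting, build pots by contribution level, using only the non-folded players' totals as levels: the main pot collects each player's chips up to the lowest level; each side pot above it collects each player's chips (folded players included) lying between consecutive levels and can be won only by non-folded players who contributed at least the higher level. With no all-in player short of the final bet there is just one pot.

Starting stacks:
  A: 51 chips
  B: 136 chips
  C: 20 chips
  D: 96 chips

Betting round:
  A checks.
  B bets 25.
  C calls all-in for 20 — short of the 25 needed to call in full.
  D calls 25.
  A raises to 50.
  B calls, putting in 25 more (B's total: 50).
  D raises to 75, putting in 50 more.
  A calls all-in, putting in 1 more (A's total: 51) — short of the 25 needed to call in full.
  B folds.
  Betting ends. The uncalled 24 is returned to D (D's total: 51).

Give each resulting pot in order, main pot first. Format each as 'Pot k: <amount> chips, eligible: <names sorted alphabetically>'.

Pot 1: 80 chips, eligible: A, C, D
Pot 2: 92 chips, eligible: A, D

Derivation:
Contributions (after 24 returned to D): A=51, B=50, C=20, D=51
Folded: B
Pot levels (distinct totals of non-folded players): 20, 51
Layer 1-20: 20 each from A, B, C, D = 20*4 = 80 chips; eligible A, C, D
Layer 21-51: A 31 + B 30 + D 31 = 92 chips; eligible A, D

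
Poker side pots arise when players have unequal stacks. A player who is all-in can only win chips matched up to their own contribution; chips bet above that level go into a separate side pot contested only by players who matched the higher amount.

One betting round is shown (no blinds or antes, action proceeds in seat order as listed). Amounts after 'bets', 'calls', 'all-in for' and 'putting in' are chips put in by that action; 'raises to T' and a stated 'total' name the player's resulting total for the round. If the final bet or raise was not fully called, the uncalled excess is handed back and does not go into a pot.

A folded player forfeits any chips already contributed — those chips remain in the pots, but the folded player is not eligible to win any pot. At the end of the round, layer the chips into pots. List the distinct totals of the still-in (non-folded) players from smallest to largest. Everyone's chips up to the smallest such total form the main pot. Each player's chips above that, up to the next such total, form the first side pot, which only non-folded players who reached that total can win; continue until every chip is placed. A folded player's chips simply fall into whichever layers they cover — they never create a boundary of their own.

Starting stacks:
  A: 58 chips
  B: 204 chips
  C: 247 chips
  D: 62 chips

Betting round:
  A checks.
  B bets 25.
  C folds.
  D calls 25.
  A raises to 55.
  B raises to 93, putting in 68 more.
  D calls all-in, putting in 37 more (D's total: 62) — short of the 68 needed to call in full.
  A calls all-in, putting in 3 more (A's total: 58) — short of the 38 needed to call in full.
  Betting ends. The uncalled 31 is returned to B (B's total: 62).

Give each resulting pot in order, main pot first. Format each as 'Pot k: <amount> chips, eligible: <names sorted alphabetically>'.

Pot 1: 174 chips, eligible: A, B, D
Pot 2: 8 chips, eligible: B, D

Derivation:
Contributions (after 31 returned to B): A=58, B=62, D=62
Folded: C
Pot levels (distinct totals of non-folded players): 58, 62
Layer 1-58: 58 each from A, B, D = 58*3 = 174 chips; eligible A, B, D
Layer 59-62: 4 each from B, D = 4*2 = 8 chips; eligible B, D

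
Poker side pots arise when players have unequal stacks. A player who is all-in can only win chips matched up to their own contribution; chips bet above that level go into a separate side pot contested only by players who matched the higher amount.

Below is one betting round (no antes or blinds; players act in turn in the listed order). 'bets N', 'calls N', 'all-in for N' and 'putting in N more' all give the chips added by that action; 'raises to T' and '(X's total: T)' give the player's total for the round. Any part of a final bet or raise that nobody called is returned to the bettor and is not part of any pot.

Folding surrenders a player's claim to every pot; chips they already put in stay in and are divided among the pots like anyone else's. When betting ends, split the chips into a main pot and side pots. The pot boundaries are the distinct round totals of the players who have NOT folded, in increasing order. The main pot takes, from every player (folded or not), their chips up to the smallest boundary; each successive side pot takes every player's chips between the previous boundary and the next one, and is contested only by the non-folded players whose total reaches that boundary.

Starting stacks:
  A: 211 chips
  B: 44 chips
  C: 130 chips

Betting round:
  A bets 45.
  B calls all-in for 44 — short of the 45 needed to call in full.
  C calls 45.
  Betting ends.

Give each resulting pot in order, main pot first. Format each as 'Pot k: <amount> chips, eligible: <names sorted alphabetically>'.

Contributions: A=45, B=44, C=45
Pot levels (distinct totals of non-folded players): 44, 45
Layer 1-44: 44 each from A, B, C = 44*3 = 132 chips; eligible A, B, C
Layer 45-45: 1 each from A, C = 1*2 = 2 chips; eligible A, C

Pot 1: 132 chips, eligible: A, B, C
Pot 2: 2 chips, eligible: A, C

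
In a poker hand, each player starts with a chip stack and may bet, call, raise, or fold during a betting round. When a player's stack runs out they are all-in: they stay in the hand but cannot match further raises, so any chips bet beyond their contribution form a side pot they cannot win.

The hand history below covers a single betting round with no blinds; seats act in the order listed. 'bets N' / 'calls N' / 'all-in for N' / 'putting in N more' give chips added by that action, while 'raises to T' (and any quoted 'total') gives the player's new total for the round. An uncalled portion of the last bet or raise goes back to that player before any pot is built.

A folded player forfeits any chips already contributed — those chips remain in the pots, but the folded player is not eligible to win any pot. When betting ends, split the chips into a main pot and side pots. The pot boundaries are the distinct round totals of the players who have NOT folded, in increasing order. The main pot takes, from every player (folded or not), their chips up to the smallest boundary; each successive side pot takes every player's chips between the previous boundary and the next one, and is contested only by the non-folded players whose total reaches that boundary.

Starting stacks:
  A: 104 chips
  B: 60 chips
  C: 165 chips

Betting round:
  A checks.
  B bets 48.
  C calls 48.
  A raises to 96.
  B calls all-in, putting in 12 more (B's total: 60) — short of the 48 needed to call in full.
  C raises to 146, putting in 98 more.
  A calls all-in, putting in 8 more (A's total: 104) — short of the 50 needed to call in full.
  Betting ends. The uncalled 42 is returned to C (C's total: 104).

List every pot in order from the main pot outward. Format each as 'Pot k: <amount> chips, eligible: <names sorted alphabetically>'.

Pot 1: 180 chips, eligible: A, B, C
Pot 2: 88 chips, eligible: A, C

Derivation:
Contributions (after 42 returned to C): A=104, B=60, C=104
Pot levels (distinct totals of non-folded players): 60, 104
Layer 1-60: 60 each from A, B, C = 60*3 = 180 chips; eligible A, B, C
Layer 61-104: 44 each from A, C = 44*2 = 88 chips; eligible A, C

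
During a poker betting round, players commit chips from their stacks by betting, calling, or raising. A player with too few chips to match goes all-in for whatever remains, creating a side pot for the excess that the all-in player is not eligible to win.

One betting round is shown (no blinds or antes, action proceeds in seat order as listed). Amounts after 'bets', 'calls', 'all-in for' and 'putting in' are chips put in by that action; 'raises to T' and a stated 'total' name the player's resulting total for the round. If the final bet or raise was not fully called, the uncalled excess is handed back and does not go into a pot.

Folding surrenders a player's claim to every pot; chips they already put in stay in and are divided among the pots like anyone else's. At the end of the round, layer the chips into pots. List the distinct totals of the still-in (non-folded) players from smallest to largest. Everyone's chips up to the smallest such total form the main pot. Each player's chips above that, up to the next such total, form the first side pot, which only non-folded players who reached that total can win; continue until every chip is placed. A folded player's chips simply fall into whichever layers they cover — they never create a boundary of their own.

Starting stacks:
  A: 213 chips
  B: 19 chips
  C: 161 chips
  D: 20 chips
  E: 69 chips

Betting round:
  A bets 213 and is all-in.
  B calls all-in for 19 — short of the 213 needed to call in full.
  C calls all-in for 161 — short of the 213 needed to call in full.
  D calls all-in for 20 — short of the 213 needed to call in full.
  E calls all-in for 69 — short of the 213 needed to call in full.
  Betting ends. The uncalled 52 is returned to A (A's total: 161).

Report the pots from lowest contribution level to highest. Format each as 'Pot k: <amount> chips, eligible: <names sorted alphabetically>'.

Pot 1: 95 chips, eligible: A, B, C, D, E
Pot 2: 4 chips, eligible: A, C, D, E
Pot 3: 147 chips, eligible: A, C, E
Pot 4: 184 chips, eligible: A, C

Derivation:
Contributions (after 52 returned to A): A=161, B=19, C=161, D=20, E=69
Pot levels (distinct totals of non-folded players): 19, 20, 69, 161
Layer 1-19: 19 each from A, B, C, D, E = 19*5 = 95 chips; eligible A, B, C, D, E
Layer 20-20: 1 each from A, C, D, E = 1*4 = 4 chips; eligible A, C, D, E
Layer 21-69: 49 each from A, C, E = 49*3 = 147 chips; eligible A, C, E
Layer 70-161: 92 each from A, C = 92*2 = 184 chips; eligible A, C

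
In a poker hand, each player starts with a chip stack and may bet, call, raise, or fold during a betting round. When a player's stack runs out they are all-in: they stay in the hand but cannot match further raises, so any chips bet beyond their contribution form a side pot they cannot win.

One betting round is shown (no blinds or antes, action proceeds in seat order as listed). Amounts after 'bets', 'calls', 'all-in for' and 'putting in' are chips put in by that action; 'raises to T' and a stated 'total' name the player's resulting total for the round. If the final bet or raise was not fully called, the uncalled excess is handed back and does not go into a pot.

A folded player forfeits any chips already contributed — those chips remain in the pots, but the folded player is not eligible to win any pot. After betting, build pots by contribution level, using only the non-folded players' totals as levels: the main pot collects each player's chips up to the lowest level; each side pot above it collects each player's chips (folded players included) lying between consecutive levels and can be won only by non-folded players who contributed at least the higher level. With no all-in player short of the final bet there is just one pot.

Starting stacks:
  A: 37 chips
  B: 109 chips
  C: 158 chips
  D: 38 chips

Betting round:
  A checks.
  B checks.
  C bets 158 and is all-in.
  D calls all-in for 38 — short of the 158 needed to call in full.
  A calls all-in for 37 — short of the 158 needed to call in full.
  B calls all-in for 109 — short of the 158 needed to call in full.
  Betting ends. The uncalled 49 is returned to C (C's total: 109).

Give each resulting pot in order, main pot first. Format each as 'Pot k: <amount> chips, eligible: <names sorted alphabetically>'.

Pot 1: 148 chips, eligible: A, B, C, D
Pot 2: 3 chips, eligible: B, C, D
Pot 3: 142 chips, eligible: B, C

Derivation:
Contributions (after 49 returned to C): A=37, B=109, C=109, D=38
Pot levels (distinct totals of non-folded players): 37, 38, 109
Layer 1-37: 37 each from A, B, C, D = 37*4 = 148 chips; eligible A, B, C, D
Layer 38-38: 1 each from B, C, D = 1*3 = 3 chips; eligible B, C, D
Layer 39-109: 71 each from B, C = 71*2 = 142 chips; eligible B, C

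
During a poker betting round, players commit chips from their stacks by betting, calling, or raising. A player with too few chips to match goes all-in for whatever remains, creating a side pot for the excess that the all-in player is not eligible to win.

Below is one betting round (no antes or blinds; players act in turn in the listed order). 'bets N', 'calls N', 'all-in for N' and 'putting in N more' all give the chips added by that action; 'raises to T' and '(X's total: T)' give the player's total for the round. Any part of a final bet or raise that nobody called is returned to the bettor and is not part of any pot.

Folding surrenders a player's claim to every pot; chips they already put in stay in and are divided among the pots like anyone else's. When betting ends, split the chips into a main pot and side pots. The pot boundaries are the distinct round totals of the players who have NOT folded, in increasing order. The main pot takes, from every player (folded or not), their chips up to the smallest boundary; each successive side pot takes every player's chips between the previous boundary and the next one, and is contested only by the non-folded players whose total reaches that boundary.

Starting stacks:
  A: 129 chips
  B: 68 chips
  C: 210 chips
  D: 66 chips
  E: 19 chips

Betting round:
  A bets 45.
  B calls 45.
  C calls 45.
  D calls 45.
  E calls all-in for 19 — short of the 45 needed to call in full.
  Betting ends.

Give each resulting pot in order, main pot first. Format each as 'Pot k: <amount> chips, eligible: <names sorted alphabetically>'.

Pot 1: 95 chips, eligible: A, B, C, D, E
Pot 2: 104 chips, eligible: A, B, C, D

Derivation:
Contributions: A=45, B=45, C=45, D=45, E=19
Pot levels (distinct totals of non-folded players): 19, 45
Layer 1-19: 19 each from A, B, C, D, E = 19*5 = 95 chips; eligible A, B, C, D, E
Layer 20-45: 26 each from A, B, C, D = 26*4 = 104 chips; eligible A, B, C, D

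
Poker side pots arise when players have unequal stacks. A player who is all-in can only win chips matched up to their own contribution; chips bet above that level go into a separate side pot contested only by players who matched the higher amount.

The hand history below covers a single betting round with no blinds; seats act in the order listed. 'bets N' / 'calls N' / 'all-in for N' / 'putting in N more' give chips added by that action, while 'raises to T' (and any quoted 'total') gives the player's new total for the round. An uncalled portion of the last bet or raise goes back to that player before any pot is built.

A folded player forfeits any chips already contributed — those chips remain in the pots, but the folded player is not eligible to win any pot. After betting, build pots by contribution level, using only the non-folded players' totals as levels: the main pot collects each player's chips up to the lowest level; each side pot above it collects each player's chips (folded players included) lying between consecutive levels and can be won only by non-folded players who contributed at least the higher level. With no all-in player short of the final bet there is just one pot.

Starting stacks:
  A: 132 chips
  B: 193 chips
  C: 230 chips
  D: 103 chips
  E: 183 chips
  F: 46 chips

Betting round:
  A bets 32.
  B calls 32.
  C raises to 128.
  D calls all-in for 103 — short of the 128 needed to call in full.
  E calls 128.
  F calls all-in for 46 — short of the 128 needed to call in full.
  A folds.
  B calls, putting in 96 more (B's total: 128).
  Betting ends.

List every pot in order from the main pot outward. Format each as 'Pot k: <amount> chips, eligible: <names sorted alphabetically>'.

Pot 1: 262 chips, eligible: B, C, D, E, F
Pot 2: 228 chips, eligible: B, C, D, E
Pot 3: 75 chips, eligible: B, C, E

Derivation:
Contributions: A=32, B=128, C=128, D=103, E=128, F=46
Folded: A
Pot levels (distinct totals of non-folded players): 46, 103, 128
Layer 1-46: A 32 + B 46 + C 46 + D 46 + E 46 + F 46 = 262 chips; eligible B, C, D, E, F
Layer 47-103: 57 each from B, C, D, E = 57*4 = 228 chips; eligible B, C, D, E
Layer 104-128: 25 each from B, C, E = 25*3 = 75 chips; eligible B, C, E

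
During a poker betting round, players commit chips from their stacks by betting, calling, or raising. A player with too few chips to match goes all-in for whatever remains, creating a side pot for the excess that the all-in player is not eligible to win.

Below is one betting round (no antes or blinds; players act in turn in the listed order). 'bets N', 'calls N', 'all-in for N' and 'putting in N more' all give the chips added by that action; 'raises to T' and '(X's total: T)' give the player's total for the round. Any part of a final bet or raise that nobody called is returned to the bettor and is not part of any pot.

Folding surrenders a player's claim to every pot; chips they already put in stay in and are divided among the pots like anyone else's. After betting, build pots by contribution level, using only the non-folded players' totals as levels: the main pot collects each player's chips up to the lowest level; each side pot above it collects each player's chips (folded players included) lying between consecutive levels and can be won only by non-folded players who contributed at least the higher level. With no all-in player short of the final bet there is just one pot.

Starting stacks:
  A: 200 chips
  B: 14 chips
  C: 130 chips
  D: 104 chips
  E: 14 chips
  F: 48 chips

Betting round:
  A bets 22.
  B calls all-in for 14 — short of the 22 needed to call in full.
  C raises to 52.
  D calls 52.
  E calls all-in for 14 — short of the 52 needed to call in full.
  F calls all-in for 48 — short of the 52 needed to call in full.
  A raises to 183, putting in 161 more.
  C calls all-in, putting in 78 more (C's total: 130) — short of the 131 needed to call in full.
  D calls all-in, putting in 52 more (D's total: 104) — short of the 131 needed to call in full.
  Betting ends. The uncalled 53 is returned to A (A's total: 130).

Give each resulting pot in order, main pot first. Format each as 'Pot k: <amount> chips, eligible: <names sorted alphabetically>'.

Pot 1: 84 chips, eligible: A, B, C, D, E, F
Pot 2: 136 chips, eligible: A, C, D, F
Pot 3: 168 chips, eligible: A, C, D
Pot 4: 52 chips, eligible: A, C

Derivation:
Contributions (after 53 returned to A): A=130, B=14, C=130, D=104, E=14, F=48
Pot levels (distinct totals of non-folded players): 14, 48, 104, 130
Layer 1-14: 14 each from A, B, C, D, E, F = 14*6 = 84 chips; eligible A, B, C, D, E, F
Layer 15-48: 34 each from A, C, D, F = 34*4 = 136 chips; eligible A, C, D, F
Layer 49-104: 56 each from A, C, D = 56*3 = 168 chips; eligible A, C, D
Layer 105-130: 26 each from A, C = 26*2 = 52 chips; eligible A, C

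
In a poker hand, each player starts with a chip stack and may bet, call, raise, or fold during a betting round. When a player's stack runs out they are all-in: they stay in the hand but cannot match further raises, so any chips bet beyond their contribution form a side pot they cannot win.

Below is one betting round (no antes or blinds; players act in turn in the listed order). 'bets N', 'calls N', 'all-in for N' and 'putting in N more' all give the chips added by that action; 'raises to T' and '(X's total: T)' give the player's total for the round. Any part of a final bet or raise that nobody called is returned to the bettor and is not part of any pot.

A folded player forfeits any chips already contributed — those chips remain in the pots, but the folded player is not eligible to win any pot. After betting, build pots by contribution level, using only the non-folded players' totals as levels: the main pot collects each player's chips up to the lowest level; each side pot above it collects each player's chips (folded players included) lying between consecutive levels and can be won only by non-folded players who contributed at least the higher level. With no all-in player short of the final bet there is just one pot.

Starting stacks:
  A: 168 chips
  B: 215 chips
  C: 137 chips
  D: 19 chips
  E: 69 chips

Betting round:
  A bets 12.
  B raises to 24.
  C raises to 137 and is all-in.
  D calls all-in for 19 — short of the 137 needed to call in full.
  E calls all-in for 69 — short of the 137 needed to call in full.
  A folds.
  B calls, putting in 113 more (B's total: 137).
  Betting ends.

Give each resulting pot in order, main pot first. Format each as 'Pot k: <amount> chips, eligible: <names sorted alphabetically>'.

Contributions: A=12, B=137, C=137, D=19, E=69
Folded: A
Pot levels (distinct totals of non-folded players): 19, 69, 137
Layer 1-19: A 12 + B 19 + C 19 + D 19 + E 19 = 88 chips; eligible B, C, D, E
Layer 20-69: 50 each from B, C, E = 50*3 = 150 chips; eligible B, C, E
Layer 70-137: 68 each from B, C = 68*2 = 136 chips; eligible B, C

Pot 1: 88 chips, eligible: B, C, D, E
Pot 2: 150 chips, eligible: B, C, E
Pot 3: 136 chips, eligible: B, C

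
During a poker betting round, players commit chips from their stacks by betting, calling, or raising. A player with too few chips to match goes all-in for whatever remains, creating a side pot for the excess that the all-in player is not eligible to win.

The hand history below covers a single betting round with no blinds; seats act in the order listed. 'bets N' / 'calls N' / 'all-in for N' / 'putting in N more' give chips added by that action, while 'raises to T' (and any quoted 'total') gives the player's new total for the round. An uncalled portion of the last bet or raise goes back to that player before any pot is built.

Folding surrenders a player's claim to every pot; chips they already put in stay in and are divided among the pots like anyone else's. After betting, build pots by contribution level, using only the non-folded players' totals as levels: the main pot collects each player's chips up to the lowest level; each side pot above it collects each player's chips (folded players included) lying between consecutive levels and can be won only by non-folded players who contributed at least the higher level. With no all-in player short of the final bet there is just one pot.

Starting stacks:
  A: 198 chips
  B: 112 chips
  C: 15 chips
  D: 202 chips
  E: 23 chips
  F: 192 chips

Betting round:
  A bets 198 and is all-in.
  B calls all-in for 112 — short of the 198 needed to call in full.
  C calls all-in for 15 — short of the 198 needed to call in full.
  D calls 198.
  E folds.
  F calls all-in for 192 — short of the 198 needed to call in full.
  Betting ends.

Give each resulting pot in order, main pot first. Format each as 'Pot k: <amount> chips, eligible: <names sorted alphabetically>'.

Pot 1: 75 chips, eligible: A, B, C, D, F
Pot 2: 388 chips, eligible: A, B, D, F
Pot 3: 240 chips, eligible: A, D, F
Pot 4: 12 chips, eligible: A, D

Derivation:
Contributions: A=198, B=112, C=15, D=198, F=192
Folded: E
Pot levels (distinct totals of non-folded players): 15, 112, 192, 198
Layer 1-15: 15 each from A, B, C, D, F = 15*5 = 75 chips; eligible A, B, C, D, F
Layer 16-112: 97 each from A, B, D, F = 97*4 = 388 chips; eligible A, B, D, F
Layer 113-192: 80 each from A, D, F = 80*3 = 240 chips; eligible A, D, F
Layer 193-198: 6 each from A, D = 6*2 = 12 chips; eligible A, D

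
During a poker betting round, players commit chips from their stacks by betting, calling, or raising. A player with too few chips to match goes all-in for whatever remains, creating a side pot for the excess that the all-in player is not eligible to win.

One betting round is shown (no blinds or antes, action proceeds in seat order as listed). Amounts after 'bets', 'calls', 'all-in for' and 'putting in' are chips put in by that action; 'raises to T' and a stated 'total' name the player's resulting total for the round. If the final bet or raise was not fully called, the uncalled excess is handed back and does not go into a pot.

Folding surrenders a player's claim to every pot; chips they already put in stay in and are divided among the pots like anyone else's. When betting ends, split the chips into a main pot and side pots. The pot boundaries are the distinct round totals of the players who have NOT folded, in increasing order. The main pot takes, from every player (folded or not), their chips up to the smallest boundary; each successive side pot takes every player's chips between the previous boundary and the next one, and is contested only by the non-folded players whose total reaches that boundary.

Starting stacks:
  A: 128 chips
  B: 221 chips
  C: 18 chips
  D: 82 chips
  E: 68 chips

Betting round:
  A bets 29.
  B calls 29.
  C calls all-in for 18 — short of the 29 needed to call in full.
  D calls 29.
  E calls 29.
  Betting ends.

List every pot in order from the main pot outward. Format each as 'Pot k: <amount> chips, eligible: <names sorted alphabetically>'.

Contributions: A=29, B=29, C=18, D=29, E=29
Pot levels (distinct totals of non-folded players): 18, 29
Layer 1-18: 18 each from A, B, C, D, E = 18*5 = 90 chips; eligible A, B, C, D, E
Layer 19-29: 11 each from A, B, D, E = 11*4 = 44 chips; eligible A, B, D, E

Pot 1: 90 chips, eligible: A, B, C, D, E
Pot 2: 44 chips, eligible: A, B, D, E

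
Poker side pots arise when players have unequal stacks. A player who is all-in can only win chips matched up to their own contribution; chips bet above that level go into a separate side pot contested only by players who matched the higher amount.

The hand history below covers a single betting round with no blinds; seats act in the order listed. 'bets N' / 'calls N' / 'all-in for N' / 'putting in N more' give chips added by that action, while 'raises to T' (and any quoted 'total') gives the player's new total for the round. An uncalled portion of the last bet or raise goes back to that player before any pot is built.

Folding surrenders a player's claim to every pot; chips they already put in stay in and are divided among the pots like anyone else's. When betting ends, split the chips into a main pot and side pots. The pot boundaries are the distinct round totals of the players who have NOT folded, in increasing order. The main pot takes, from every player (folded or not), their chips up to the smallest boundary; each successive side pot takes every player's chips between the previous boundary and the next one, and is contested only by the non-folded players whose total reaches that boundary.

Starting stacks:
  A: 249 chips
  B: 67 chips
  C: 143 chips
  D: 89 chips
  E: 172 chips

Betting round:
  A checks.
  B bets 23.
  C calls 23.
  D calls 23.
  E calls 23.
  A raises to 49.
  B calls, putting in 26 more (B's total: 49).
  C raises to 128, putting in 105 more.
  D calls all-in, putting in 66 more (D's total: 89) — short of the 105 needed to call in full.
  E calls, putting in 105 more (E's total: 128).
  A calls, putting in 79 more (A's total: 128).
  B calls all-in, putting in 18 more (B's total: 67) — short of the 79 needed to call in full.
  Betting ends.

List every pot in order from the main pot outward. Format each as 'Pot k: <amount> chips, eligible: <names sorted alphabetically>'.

Pot 1: 335 chips, eligible: A, B, C, D, E
Pot 2: 88 chips, eligible: A, C, D, E
Pot 3: 117 chips, eligible: A, C, E

Derivation:
Contributions: A=128, B=67, C=128, D=89, E=128
Pot levels (distinct totals of non-folded players): 67, 89, 128
Layer 1-67: 67 each from A, B, C, D, E = 67*5 = 335 chips; eligible A, B, C, D, E
Layer 68-89: 22 each from A, C, D, E = 22*4 = 88 chips; eligible A, C, D, E
Layer 90-128: 39 each from A, C, E = 39*3 = 117 chips; eligible A, C, E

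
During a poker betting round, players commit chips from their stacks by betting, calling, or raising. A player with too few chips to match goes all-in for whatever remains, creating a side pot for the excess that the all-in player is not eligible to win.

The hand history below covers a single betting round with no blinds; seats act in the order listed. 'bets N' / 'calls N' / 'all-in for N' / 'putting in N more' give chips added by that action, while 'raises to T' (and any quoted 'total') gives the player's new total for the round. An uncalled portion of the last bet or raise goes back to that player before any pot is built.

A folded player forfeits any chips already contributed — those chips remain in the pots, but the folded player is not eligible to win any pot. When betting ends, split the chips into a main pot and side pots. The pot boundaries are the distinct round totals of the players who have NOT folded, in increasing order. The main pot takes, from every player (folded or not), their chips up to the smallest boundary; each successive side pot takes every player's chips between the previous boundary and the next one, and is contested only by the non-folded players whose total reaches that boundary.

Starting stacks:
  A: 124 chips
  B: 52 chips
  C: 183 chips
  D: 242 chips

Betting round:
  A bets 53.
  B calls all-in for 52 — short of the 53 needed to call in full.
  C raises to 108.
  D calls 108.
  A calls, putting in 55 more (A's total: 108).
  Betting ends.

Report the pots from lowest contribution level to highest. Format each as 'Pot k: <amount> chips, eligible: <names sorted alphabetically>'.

Pot 1: 208 chips, eligible: A, B, C, D
Pot 2: 168 chips, eligible: A, C, D

Derivation:
Contributions: A=108, B=52, C=108, D=108
Pot levels (distinct totals of non-folded players): 52, 108
Layer 1-52: 52 each from A, B, C, D = 52*4 = 208 chips; eligible A, B, C, D
Layer 53-108: 56 each from A, C, D = 56*3 = 168 chips; eligible A, C, D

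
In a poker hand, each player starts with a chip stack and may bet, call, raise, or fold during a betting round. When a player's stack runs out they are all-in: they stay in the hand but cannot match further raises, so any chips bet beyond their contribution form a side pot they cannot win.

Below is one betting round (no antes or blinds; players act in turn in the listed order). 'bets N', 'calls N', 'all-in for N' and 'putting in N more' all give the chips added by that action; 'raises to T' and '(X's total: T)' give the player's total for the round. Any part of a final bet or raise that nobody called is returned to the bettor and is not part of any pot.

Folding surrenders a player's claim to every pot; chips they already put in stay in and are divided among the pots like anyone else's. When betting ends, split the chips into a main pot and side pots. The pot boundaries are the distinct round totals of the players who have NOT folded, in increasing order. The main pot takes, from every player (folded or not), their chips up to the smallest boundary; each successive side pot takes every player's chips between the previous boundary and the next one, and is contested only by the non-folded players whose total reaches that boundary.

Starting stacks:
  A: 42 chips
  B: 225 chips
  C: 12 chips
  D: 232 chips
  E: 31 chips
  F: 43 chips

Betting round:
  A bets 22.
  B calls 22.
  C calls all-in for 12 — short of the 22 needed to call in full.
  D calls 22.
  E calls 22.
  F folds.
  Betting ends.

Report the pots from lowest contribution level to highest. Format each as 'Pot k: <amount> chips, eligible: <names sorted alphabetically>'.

Contributions: A=22, B=22, C=12, D=22, E=22
Folded: F
Pot levels (distinct totals of non-folded players): 12, 22
Layer 1-12: 12 each from A, B, C, D, E = 12*5 = 60 chips; eligible A, B, C, D, E
Layer 13-22: 10 each from A, B, D, E = 10*4 = 40 chips; eligible A, B, D, E

Pot 1: 60 chips, eligible: A, B, C, D, E
Pot 2: 40 chips, eligible: A, B, D, E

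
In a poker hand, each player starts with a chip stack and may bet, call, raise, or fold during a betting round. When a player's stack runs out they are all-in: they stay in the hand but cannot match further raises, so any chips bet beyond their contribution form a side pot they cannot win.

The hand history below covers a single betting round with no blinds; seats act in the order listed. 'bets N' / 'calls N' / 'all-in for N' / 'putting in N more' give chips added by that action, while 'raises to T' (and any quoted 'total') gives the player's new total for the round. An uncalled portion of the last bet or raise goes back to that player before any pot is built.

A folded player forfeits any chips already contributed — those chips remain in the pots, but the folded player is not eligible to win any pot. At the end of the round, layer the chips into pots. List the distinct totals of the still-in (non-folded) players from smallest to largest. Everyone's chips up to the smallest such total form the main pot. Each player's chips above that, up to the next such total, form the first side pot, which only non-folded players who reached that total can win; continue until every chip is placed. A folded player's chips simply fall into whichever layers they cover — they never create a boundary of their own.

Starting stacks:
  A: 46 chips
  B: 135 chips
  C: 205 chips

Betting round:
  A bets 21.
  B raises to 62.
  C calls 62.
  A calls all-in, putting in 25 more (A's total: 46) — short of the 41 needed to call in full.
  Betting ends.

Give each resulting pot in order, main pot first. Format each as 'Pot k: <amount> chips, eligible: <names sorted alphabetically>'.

Pot 1: 138 chips, eligible: A, B, C
Pot 2: 32 chips, eligible: B, C

Derivation:
Contributions: A=46, B=62, C=62
Pot levels (distinct totals of non-folded players): 46, 62
Layer 1-46: 46 each from A, B, C = 46*3 = 138 chips; eligible A, B, C
Layer 47-62: 16 each from B, C = 16*2 = 32 chips; eligible B, C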